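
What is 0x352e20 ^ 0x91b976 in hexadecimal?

0xa49756

XOR each hex digit independently (no carries):
  3^9=a, 5^1=4, 2^b=9, e^9=7, 2^7=5, 0^6=6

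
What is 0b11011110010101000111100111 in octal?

Group the bits in threes: 011 011 110 010 101 000 111 100 111 → 336250747.

0o336250747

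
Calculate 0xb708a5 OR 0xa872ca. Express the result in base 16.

0xbf7aef

OR each hex digit independently (no carries):
  b|a=b, 7|8=f, 0|7=7, 8|2=a, a|c=e, 5|a=f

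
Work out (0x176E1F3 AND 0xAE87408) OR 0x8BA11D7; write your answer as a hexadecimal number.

0x176E1F3 AND 0xAE87408 = 0x0606000.
Then OR with 0x8BA11D7.

0x8FA71D7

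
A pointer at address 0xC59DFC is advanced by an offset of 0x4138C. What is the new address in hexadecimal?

0xC9B188

Add column by column in base 16, right to left:
  C+C = 8 carry 1
  F+8+1 = 8 carry 1
  D+3+1 = 1 carry 1
  9+1+1 = B
  5+4 = 9
  C+0 = C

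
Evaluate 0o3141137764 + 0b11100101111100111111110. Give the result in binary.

0b11001111101111011100111110010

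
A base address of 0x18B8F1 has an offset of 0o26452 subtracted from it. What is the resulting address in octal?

0x18B8F1 = 0o6134361 in octal.
Subtract column by column in base 8:
  1-2 → 7 (borrow)
  6-5-1 → 0
  3-4 → 7 (borrow)
  4-6-1 → 5 (borrow)
  3-2-1 → 0
  1-0 → 1
  6-0 → 6

0o6105707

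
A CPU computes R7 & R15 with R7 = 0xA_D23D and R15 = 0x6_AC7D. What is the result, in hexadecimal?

0x2803D

AND each hex digit independently (no carries):
  A&6=2, D&A=8, 2&C=0, 3&7=3, D&D=D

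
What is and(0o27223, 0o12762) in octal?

0o02222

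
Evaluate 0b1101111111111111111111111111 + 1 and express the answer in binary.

0b1110000000000000000000000000

The trailing 25 digits are 1 (max in base 2), so adding 1 cascades: they roll to 0 and the next digit up increments.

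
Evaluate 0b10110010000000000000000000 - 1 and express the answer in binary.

The trailing 19 digits are 0, so subtracting 1 borrows through: they become 1 and the next digit up decrements.

0b10110001111111111111111111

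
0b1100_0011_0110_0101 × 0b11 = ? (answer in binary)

Multiply each base-2 digit by 3, carrying:
  1×3 = 3 → write 1 carry 1
  0×3+1 = 1 → write 1
  1×3 = 3 → write 1 carry 1
  0×3+1 = 1 → write 1
  0×3 = 0 → write 0
  1×3 = 3 → write 1 carry 1
  1×3+1 = 4 → write 0 carry 2
  0×3+2 = 2 → write 0 carry 1
  1×3+1 = 4 → write 0 carry 2
  1×3+2 = 5 → write 1 carry 2
  0×3+2 = 2 → write 0 carry 1
  0×3+1 = 1 → write 1
  0×3 = 0 → write 0
  0×3 = 0 → write 0
  1×3 = 3 → write 1 carry 1
  1×3+1 = 4 → write 0 carry 2
  remaining carry: 10

0b100100101000101111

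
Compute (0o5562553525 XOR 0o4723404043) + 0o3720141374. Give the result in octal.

0o5161321162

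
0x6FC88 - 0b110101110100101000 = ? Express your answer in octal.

0x6FC88 = 0o1576210 in octal.
0b110101110100101000 = 0o656450 in octal.
Subtract column by column in base 8:
  0-0 → 0
  1-5 → 4 (borrow)
  2-4-1 → 5 (borrow)
  6-6-1 → 7 (borrow)
  7-5-1 → 1
  5-6 → 7 (borrow)
  1-0-1 → 0

0o717540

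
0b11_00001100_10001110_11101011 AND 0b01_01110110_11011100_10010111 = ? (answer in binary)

AND bit by bit (1 only where both bits are 1):
  11000011001000111011101011
& 01011101101101110010010111
= 01000001001000110010000011

0b01000001001000110010000011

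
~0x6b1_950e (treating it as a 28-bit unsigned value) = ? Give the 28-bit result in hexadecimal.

0x94e6af1

Each hex digit d becomes f−d:
  6→9, b→4, 1→e, 9→6, 5→a, 0→f, e→1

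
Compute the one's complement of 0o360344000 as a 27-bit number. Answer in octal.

0o417433777

Each oct digit d becomes 7−d:
  3→4, 6→1, 0→7, 3→4, 4→3, 4→3, 0→7, 0→7, 0→7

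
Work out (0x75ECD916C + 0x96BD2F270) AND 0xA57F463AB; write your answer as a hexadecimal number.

Add column by column in base 16, right to left:
  C+0 = C
  6+7 = D
  1+2 = 3
  9+F = 8 carry 1
  D+2+1 = 0 carry 1
  C+D+1 = A carry 1
  E+B+1 = A carry 1
  5+6+1 = C
  7+9 = 0 carry 1
  final carry 1
Sum = 0x10CAA083DC; now AND with 0xA57F463AB:
  1&0=0, 0&A=0, C&5=4, A&7=2, A&F=A, 0&4=0, 8&6=0, 3&3=3, D&A=8, C&B=8

0x42A00388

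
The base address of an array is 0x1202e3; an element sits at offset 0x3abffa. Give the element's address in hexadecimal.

Add column by column in base 16, right to left:
  3+a = d
  e+f = d carry 1
  2+f+1 = 2 carry 1
  0+b+1 = c
  2+a = c
  1+3 = 4

0x4cc2dd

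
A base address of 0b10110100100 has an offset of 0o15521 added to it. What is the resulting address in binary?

0b10000011110101

0o15521 = 0b1101101010001 in binary.
Add column by column in base 2, right to left:
  0+1 = 1
  0+0 = 0
  1+0 = 1
  0+0 = 0
  0+1 = 1
  1+0 = 1
  0+1 = 1
  1+0 = 1
  1+1 = 0 carry 1
  0+1+1 = 0 carry 1
  1+0+1 = 0 carry 1
  0+1+1 = 0 carry 1
  0+1+1 = 0 carry 1
  final carry 1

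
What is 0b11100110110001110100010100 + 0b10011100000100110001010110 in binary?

0b110000010110110100101101010

Add column by column in base 2, right to left:
  0+0 = 0
  0+1 = 1
  1+1 = 0 carry 1
  0+0+1 = 1
  1+1 = 0 carry 1
  0+0+1 = 1
  0+1 = 1
  0+0 = 0
  1+0 = 1
  0+0 = 0
  1+1 = 0 carry 1
  1+1+1 = 1 carry 1
  1+0+1 = 0 carry 1
  0+0+1 = 1
  0+1 = 1
  0+0 = 0
  1+0 = 1
  1+0 = 1
  0+0 = 0
  1+0 = 1
  1+1 = 0 carry 1
  0+1+1 = 0 carry 1
  0+1+1 = 0 carry 1
  1+0+1 = 0 carry 1
  1+0+1 = 0 carry 1
  1+1+1 = 1 carry 1
  final carry 1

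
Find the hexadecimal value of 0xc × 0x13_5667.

Multiply each base-16 digit by 12, carrying:
  7×12 = 84 → write 4 carry 5
  6×12+5 = 77 → write d carry 4
  6×12+4 = 76 → write c carry 4
  5×12+4 = 64 → write 0 carry 4
  3×12+4 = 40 → write 8 carry 2
  1×12+2 = 14 → write e

0xe80cd4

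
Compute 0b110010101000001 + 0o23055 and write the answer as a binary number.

0b1000101101101110

0o23055 = 0b10011000101101 in binary.
Add column by column in base 2, right to left:
  1+1 = 0 carry 1
  0+0+1 = 1
  0+1 = 1
  0+1 = 1
  0+0 = 0
  0+1 = 1
  1+0 = 1
  0+0 = 0
  1+0 = 1
  0+1 = 1
  1+1 = 0 carry 1
  0+0+1 = 1
  0+0 = 0
  1+1 = 0 carry 1
  1+0+1 = 0 carry 1
  final carry 1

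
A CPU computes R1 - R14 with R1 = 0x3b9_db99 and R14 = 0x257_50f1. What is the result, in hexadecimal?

0x1628aa8

Subtract column by column in base 16:
  9-1 → 8
  9-f → a (borrow)
  b-0-1 → a
  d-5 → 8
  9-7 → 2
  b-5 → 6
  3-2 → 1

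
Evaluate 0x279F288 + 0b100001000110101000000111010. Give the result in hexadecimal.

0b100001000110101000000111010 = 0x423503A in hexadecimal.
Add column by column in base 16, right to left:
  8+A = 2 carry 1
  8+3+1 = C
  2+0 = 2
  F+5 = 4 carry 1
  9+3+1 = D
  7+2 = 9
  2+4 = 6

0x69D42C2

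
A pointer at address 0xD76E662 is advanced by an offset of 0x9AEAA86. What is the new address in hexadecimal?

Add column by column in base 16, right to left:
  2+6 = 8
  6+8 = E
  6+A = 0 carry 1
  E+A+1 = 9 carry 1
  6+E+1 = 5 carry 1
  7+A+1 = 2 carry 1
  D+9+1 = 7 carry 1
  final carry 1

0x172590E8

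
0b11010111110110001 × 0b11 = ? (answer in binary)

0b1010000111100010011

Multiply each base-2 digit by 3, carrying:
  1×3 = 3 → write 1 carry 1
  0×3+1 = 1 → write 1
  0×3 = 0 → write 0
  0×3 = 0 → write 0
  1×3 = 3 → write 1 carry 1
  1×3+1 = 4 → write 0 carry 2
  0×3+2 = 2 → write 0 carry 1
  1×3+1 = 4 → write 0 carry 2
  1×3+2 = 5 → write 1 carry 2
  1×3+2 = 5 → write 1 carry 2
  1×3+2 = 5 → write 1 carry 2
  1×3+2 = 5 → write 1 carry 2
  0×3+2 = 2 → write 0 carry 1
  1×3+1 = 4 → write 0 carry 2
  0×3+2 = 2 → write 0 carry 1
  1×3+1 = 4 → write 0 carry 2
  1×3+2 = 5 → write 1 carry 2
  remaining carry: 10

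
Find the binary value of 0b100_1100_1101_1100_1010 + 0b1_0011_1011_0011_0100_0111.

0b110001000000100010001

Add column by column in base 2, right to left:
  0+1 = 1
  1+1 = 0 carry 1
  0+1+1 = 0 carry 1
  1+0+1 = 0 carry 1
  0+0+1 = 1
  0+0 = 0
  1+1 = 0 carry 1
  1+0+1 = 0 carry 1
  1+1+1 = 1 carry 1
  0+1+1 = 0 carry 1
  1+0+1 = 0 carry 1
  1+0+1 = 0 carry 1
  0+1+1 = 0 carry 1
  0+1+1 = 0 carry 1
  1+0+1 = 0 carry 1
  1+1+1 = 1 carry 1
  0+1+1 = 0 carry 1
  0+1+1 = 0 carry 1
  1+0+1 = 0 carry 1
  0+0+1 = 1
  0+1 = 1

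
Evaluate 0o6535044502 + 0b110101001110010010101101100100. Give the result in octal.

0b110101001110010010101101100100 = 0o6516225544 in octal.
Add column by column in base 8, right to left:
  2+4 = 6
  0+4 = 4
  5+5 = 2 carry 1
  4+5+1 = 2 carry 1
  4+2+1 = 7
  0+2 = 2
  5+6 = 3 carry 1
  3+1+1 = 5
  5+5 = 2 carry 1
  6+6+1 = 5 carry 1
  final carry 1

0o15253272246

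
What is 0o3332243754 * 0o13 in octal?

0o45541413444

Multiply each base-8 digit by 11, carrying:
  4×11 = 44 → write 4 carry 5
  5×11+5 = 60 → write 4 carry 7
  7×11+7 = 84 → write 4 carry 10
  3×11+10 = 43 → write 3 carry 5
  4×11+5 = 49 → write 1 carry 6
  2×11+6 = 28 → write 4 carry 3
  2×11+3 = 25 → write 1 carry 3
  3×11+3 = 36 → write 4 carry 4
  3×11+4 = 37 → write 5 carry 4
  3×11+4 = 37 → write 5 carry 4
  remaining carry: 4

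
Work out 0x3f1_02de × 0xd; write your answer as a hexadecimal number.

0x333d2546

Multiply each base-16 digit by 13, carrying:
  e×13 = 182 → write 6 carry 11
  d×13+11 = 180 → write 4 carry 11
  2×13+11 = 37 → write 5 carry 2
  0×13+2 = 2 → write 2
  1×13 = 13 → write d
  f×13 = 195 → write 3 carry 12
  3×13+12 = 51 → write 3 carry 3
  remaining carry: 3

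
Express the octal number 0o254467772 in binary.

Each octal digit is 3 bits: 2=010 5=101 4=100 4=100 6=110 7=111 7=111 7=111 2=010.

0b10101100100110111111111010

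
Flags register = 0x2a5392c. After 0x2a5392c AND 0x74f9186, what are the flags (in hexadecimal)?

AND each hex digit independently (no carries):
  2&7=2, a&4=0, 5&f=5, 3&9=1, 9&1=1, 2&8=0, c&6=4

0x2051104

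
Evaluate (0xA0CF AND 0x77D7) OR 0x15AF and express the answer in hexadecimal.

0x35EF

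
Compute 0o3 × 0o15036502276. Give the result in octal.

0o47133707072

Multiply each base-8 digit by 3, carrying:
  6×3 = 18 → write 2 carry 2
  7×3+2 = 23 → write 7 carry 2
  2×3+2 = 8 → write 0 carry 1
  2×3+1 = 7 → write 7
  0×3 = 0 → write 0
  5×3 = 15 → write 7 carry 1
  6×3+1 = 19 → write 3 carry 2
  3×3+2 = 11 → write 3 carry 1
  0×3+1 = 1 → write 1
  5×3 = 15 → write 7 carry 1
  1×3+1 = 4 → write 4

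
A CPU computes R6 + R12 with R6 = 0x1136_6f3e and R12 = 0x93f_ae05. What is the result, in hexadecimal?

Add column by column in base 16, right to left:
  e+5 = 3 carry 1
  3+0+1 = 4
  f+e = d carry 1
  6+a+1 = 1 carry 1
  6+f+1 = 6 carry 1
  3+3+1 = 7
  1+9 = a
  1+0 = 1

0x1a761d43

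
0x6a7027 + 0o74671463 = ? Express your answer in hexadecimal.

0o74671463 = 0xf37333 in hexadecimal.
Add column by column in base 16, right to left:
  7+3 = a
  2+3 = 5
  0+3 = 3
  7+7 = e
  a+3 = d
  6+f = 5 carry 1
  final carry 1

0x15de35a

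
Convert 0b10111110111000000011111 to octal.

0o27670037

Group the bits in threes: 010 111 110 111 000 000 011 111 → 27670037.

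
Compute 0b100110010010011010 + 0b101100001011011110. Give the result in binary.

Add column by column in base 2, right to left:
  0+0 = 0
  1+1 = 0 carry 1
  0+1+1 = 0 carry 1
  1+1+1 = 1 carry 1
  1+1+1 = 1 carry 1
  0+0+1 = 1
  0+1 = 1
  1+1 = 0 carry 1
  0+0+1 = 1
  0+1 = 1
  1+0 = 1
  0+0 = 0
  0+0 = 0
  1+0 = 1
  1+1 = 0 carry 1
  0+1+1 = 0 carry 1
  0+0+1 = 1
  1+1 = 0 carry 1
  final carry 1

0b1010010011101111000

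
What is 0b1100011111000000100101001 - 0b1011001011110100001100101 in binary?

0b1010011001100011000100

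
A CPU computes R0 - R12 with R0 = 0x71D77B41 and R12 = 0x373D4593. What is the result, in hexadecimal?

0x3A9A35AE

Subtract column by column in base 16:
  1-3 → E (borrow)
  4-9-1 → A (borrow)
  B-5-1 → 5
  7-4 → 3
  7-D → A (borrow)
  D-3-1 → 9
  1-7 → A (borrow)
  7-3-1 → 3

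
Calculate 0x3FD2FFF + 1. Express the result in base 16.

0x3FD3000

The trailing 3 digits are F (max in base 16), so adding 1 cascades: they roll to 0 and the next digit up increments.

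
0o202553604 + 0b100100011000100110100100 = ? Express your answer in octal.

0o247060450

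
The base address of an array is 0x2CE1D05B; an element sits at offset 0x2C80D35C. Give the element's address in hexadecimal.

0x5962A3B7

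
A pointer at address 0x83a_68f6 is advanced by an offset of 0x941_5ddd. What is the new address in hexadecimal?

0x117bc6d3

Add column by column in base 16, right to left:
  6+d = 3 carry 1
  f+d+1 = d carry 1
  8+d+1 = 6 carry 1
  6+5+1 = c
  a+1 = b
  3+4 = 7
  8+9 = 1 carry 1
  final carry 1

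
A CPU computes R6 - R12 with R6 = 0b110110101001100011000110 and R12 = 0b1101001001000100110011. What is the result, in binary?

Subtract column by column in base 2:
  0-1 → 1 (borrow)
  1-1-1 → 1 (borrow)
  1-0-1 → 0
  0-0 → 0
  0-1 → 1 (borrow)
  0-1-1 → 0 (borrow)
  1-0-1 → 0
  1-0 → 1
  0-1 → 1 (borrow)
  0-0-1 → 1 (borrow)
  0-0-1 → 1 (borrow)
  1-0-1 → 0
  1-1 → 0
  0-0 → 0
  0-0 → 0
  1-1 → 0
  0-0 → 0
  1-0 → 1
  0-1 → 1 (borrow)
  1-0-1 → 0
  1-1 → 0
  0-1 → 1 (borrow)
  1-0-1 → 0
  1-0 → 1

0b101001100000011110010011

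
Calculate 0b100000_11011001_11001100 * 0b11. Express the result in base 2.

Multiply each base-2 digit by 3, carrying:
  0×3 = 0 → write 0
  0×3 = 0 → write 0
  1×3 = 3 → write 1 carry 1
  1×3+1 = 4 → write 0 carry 2
  0×3+2 = 2 → write 0 carry 1
  0×3+1 = 1 → write 1
  1×3 = 3 → write 1 carry 1
  1×3+1 = 4 → write 0 carry 2
  1×3+2 = 5 → write 1 carry 2
  0×3+2 = 2 → write 0 carry 1
  0×3+1 = 1 → write 1
  1×3 = 3 → write 1 carry 1
  1×3+1 = 4 → write 0 carry 2
  0×3+2 = 2 → write 0 carry 1
  1×3+1 = 4 → write 0 carry 2
  1×3+2 = 5 → write 1 carry 2
  0×3+2 = 2 → write 0 carry 1
  0×3+1 = 1 → write 1
  0×3 = 0 → write 0
  0×3 = 0 → write 0
  0×3 = 0 → write 0
  1×3 = 3 → write 1 carry 1
  remaining carry: 1

0b11000101000110101100100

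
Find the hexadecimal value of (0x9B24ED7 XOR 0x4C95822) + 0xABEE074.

First 0x9B24ED7 XOR 0x4C95822 = 0xD7B16F5.
Add column by column in base 16, right to left:
  5+4 = 9
  F+7 = 6 carry 1
  6+0+1 = 7
  1+E = F
  B+E = 9 carry 1
  7+B+1 = 3 carry 1
  D+A+1 = 8 carry 1
  final carry 1

0x1839F769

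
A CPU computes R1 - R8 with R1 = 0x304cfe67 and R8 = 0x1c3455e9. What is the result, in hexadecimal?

0x1418a87e

Subtract column by column in base 16:
  7-9 → e (borrow)
  6-e-1 → 7 (borrow)
  e-5-1 → 8
  f-5 → a
  c-4 → 8
  4-3 → 1
  0-c → 4 (borrow)
  3-1-1 → 1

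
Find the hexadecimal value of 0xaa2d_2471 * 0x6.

0x3fd0edaa6

Multiply each base-16 digit by 6, carrying:
  1×6 = 6 → write 6
  7×6 = 42 → write a carry 2
  4×6+2 = 26 → write a carry 1
  2×6+1 = 13 → write d
  d×6 = 78 → write e carry 4
  2×6+4 = 16 → write 0 carry 1
  a×6+1 = 61 → write d carry 3
  a×6+3 = 63 → write f carry 3
  remaining carry: 3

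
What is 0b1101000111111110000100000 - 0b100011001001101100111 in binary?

0b1100100100110100010111001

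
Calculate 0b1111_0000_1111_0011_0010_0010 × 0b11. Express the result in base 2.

0b10110100101101100101100110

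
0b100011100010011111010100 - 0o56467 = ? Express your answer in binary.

0o56467 = 0b101110100110111 in binary.
Subtract column by column in base 2:
  0-1 → 1 (borrow)
  0-1-1 → 0 (borrow)
  1-1-1 → 1 (borrow)
  0-0-1 → 1 (borrow)
  1-1-1 → 1 (borrow)
  0-1-1 → 0 (borrow)
  1-0-1 → 0
  1-0 → 1
  1-1 → 0
  1-0 → 1
  1-1 → 0
  0-1 → 1 (borrow)
  0-1-1 → 0 (borrow)
  1-0-1 → 0
  0-1 → 1 (borrow)
  0-0-1 → 1 (borrow)
  0-0-1 → 1 (borrow)
  1-0-1 → 0
  1-0 → 1
  1-0 → 1
  0-0 → 0
  0-0 → 0
  0-0 → 0
  1-0 → 1

0b100011011100101010011101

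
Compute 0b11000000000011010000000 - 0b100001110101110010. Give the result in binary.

Subtract column by column in base 2:
  0-0 → 0
  0-1 → 1 (borrow)
  0-0-1 → 1 (borrow)
  0-0-1 → 1 (borrow)
  0-1-1 → 0 (borrow)
  0-1-1 → 0 (borrow)
  0-1-1 → 0 (borrow)
  1-0-1 → 0
  0-1 → 1 (borrow)
  1-0-1 → 0
  1-1 → 0
  0-1 → 1 (borrow)
  0-1-1 → 0 (borrow)
  0-0-1 → 1 (borrow)
  0-0-1 → 1 (borrow)
  0-0-1 → 1 (borrow)
  0-0-1 → 1 (borrow)
  0-1-1 → 0 (borrow)
  0-0-1 → 1 (borrow)
  0-0-1 → 1 (borrow)
  0-0-1 → 1 (borrow)
  1-0-1 → 0
  1-0 → 1

0b10111011110100100001110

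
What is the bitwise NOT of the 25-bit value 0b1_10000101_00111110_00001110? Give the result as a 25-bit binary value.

Invert each bit: 1100001010011111000001110 → 0011110101100000111110001.

0b0011110101100000111110001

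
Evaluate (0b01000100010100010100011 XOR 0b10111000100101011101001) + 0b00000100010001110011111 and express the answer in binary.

First 0b01000100010100010100011 XOR 0b10111000100101011101001 = 0b11111100110001001001010.
Add column by column in base 2, right to left:
  0+1 = 1
  1+1 = 0 carry 1
  0+1+1 = 0 carry 1
  1+1+1 = 1 carry 1
  0+1+1 = 0 carry 1
  0+0+1 = 1
  1+0 = 1
  0+1 = 1
  0+1 = 1
  1+1 = 0 carry 1
  0+0+1 = 1
  0+0 = 0
  0+0 = 0
  1+1 = 0 carry 1
  1+0+1 = 0 carry 1
  0+0+1 = 1
  0+0 = 0
  1+1 = 0 carry 1
  1+0+1 = 0 carry 1
  1+0+1 = 0 carry 1
  1+0+1 = 0 carry 1
  1+0+1 = 0 carry 1
  1+0+1 = 0 carry 1
  final carry 1

0b100000001000010111101001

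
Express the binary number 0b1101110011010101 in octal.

Group the bits in threes: 001 101 110 011 010 101 → 156325.

0o156325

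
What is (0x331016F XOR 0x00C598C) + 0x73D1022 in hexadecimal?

0xA7A6905

First 0x331016F XOR 0x00C598C = 0x33D58E3.
Add column by column in base 16, right to left:
  3+2 = 5
  E+2 = 0 carry 1
  8+0+1 = 9
  5+1 = 6
  D+D = A carry 1
  3+3+1 = 7
  3+7 = A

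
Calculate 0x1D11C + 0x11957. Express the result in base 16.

0x2EA73

Add column by column in base 16, right to left:
  C+7 = 3 carry 1
  1+5+1 = 7
  1+9 = A
  D+1 = E
  1+1 = 2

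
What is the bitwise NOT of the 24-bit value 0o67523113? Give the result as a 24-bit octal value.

0o10254664

Each oct digit d becomes 7−d:
  6→1, 7→0, 5→2, 2→5, 3→4, 1→6, 1→6, 3→4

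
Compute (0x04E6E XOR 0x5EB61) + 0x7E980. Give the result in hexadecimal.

0xD8E8F

First 0x04E6E XOR 0x5EB61 = 0x5A50F.
Add column by column in base 16, right to left:
  F+0 = F
  0+8 = 8
  5+9 = E
  A+E = 8 carry 1
  5+7+1 = D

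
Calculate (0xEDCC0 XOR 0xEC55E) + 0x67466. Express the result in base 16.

0x68E04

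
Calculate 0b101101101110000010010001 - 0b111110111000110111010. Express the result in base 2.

Subtract column by column in base 2:
  1-0 → 1
  0-1 → 1 (borrow)
  0-0-1 → 1 (borrow)
  0-1-1 → 0 (borrow)
  1-1-1 → 1 (borrow)
  0-1-1 → 0 (borrow)
  0-0-1 → 1 (borrow)
  1-1-1 → 1 (borrow)
  0-1-1 → 0 (borrow)
  0-0-1 → 1 (borrow)
  0-0-1 → 1 (borrow)
  0-0-1 → 1 (borrow)
  0-1-1 → 0 (borrow)
  1-1-1 → 1 (borrow)
  1-1-1 → 1 (borrow)
  1-0-1 → 0
  0-1 → 1 (borrow)
  1-1-1 → 1 (borrow)
  1-1-1 → 1 (borrow)
  0-1-1 → 0 (borrow)
  1-1-1 → 1 (borrow)
  1-0-1 → 0
  0-0 → 0
  1-0 → 1

0b100101110110111011010111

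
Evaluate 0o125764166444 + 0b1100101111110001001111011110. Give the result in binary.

0b1010111100100100000000000100000010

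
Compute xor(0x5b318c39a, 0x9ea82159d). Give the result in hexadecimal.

0xc599ad607

XOR each hex digit independently (no carries):
  5^9=c, b^e=5, 3^a=9, 1^8=9, 8^2=a, c^1=d, 3^5=6, 9^9=0, a^d=7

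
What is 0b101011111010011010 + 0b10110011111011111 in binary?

Add column by column in base 2, right to left:
  0+1 = 1
  1+1 = 0 carry 1
  0+1+1 = 0 carry 1
  1+1+1 = 1 carry 1
  1+1+1 = 1 carry 1
  0+0+1 = 1
  0+1 = 1
  1+1 = 0 carry 1
  0+1+1 = 0 carry 1
  1+1+1 = 1 carry 1
  1+1+1 = 1 carry 1
  1+0+1 = 0 carry 1
  1+0+1 = 0 carry 1
  1+1+1 = 1 carry 1
  0+1+1 = 0 carry 1
  1+0+1 = 0 carry 1
  0+1+1 = 0 carry 1
  1+0+1 = 0 carry 1
  final carry 1

0b1000010011001111001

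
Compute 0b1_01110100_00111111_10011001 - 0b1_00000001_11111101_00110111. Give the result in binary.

0b11100100100001001100010

Subtract column by column in base 2:
  1-1 → 0
  0-1 → 1 (borrow)
  0-1-1 → 0 (borrow)
  1-0-1 → 0
  1-1 → 0
  0-1 → 1 (borrow)
  0-0-1 → 1 (borrow)
  1-0-1 → 0
  1-1 → 0
  1-0 → 1
  1-1 → 0
  1-1 → 0
  1-1 → 0
  1-1 → 0
  0-1 → 1 (borrow)
  0-1-1 → 0 (borrow)
  0-1-1 → 0 (borrow)
  0-0-1 → 1 (borrow)
  1-0-1 → 0
  0-0 → 0
  1-0 → 1
  1-0 → 1
  1-0 → 1
  0-0 → 0
  1-1 → 0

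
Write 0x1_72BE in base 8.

Expand each hex digit to 4 bits: 1=0001 7=0111 2=0010 B=1011 E=1110.
Group the bits in threes: 010 111 001 010 111 110 → 271276.

0o271276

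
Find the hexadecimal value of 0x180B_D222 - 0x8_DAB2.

0x1802F770

Subtract column by column in base 16:
  2-2 → 0
  2-B → 7 (borrow)
  2-A-1 → 7 (borrow)
  D-D-1 → F (borrow)
  B-8-1 → 2
  0-0 → 0
  8-0 → 8
  1-0 → 1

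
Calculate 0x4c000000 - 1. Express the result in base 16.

0x4bffffff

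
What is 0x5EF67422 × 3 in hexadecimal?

0x11CE35C66

Multiply each base-16 digit by 3, carrying:
  2×3 = 6 → write 6
  2×3 = 6 → write 6
  4×3 = 12 → write C
  7×3 = 21 → write 5 carry 1
  6×3+1 = 19 → write 3 carry 1
  F×3+1 = 46 → write E carry 2
  E×3+2 = 44 → write C carry 2
  5×3+2 = 17 → write 1 carry 1
  remaining carry: 1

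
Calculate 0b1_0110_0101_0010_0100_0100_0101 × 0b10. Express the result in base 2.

Multiply each base-2 digit by 2, carrying:
  1×2 = 2 → write 0 carry 1
  0×2+1 = 1 → write 1
  1×2 = 2 → write 0 carry 1
  0×2+1 = 1 → write 1
  0×2 = 0 → write 0
  0×2 = 0 → write 0
  1×2 = 2 → write 0 carry 1
  0×2+1 = 1 → write 1
  0×2 = 0 → write 0
  0×2 = 0 → write 0
  1×2 = 2 → write 0 carry 1
  0×2+1 = 1 → write 1
  0×2 = 0 → write 0
  1×2 = 2 → write 0 carry 1
  0×2+1 = 1 → write 1
  0×2 = 0 → write 0
  1×2 = 2 → write 0 carry 1
  0×2+1 = 1 → write 1
  1×2 = 2 → write 0 carry 1
  0×2+1 = 1 → write 1
  0×2 = 0 → write 0
  1×2 = 2 → write 0 carry 1
  1×2+1 = 3 → write 1 carry 1
  0×2+1 = 1 → write 1
  1×2 = 2 → write 0 carry 1
  remaining carry: 1

0b10110010100100100010001010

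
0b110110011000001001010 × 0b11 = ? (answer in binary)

0b10100011001000011011110

Multiply each base-2 digit by 3, carrying:
  0×3 = 0 → write 0
  1×3 = 3 → write 1 carry 1
  0×3+1 = 1 → write 1
  1×3 = 3 → write 1 carry 1
  0×3+1 = 1 → write 1
  0×3 = 0 → write 0
  1×3 = 3 → write 1 carry 1
  0×3+1 = 1 → write 1
  0×3 = 0 → write 0
  0×3 = 0 → write 0
  0×3 = 0 → write 0
  0×3 = 0 → write 0
  1×3 = 3 → write 1 carry 1
  1×3+1 = 4 → write 0 carry 2
  0×3+2 = 2 → write 0 carry 1
  0×3+1 = 1 → write 1
  1×3 = 3 → write 1 carry 1
  1×3+1 = 4 → write 0 carry 2
  0×3+2 = 2 → write 0 carry 1
  1×3+1 = 4 → write 0 carry 2
  1×3+2 = 5 → write 1 carry 2
  remaining carry: 10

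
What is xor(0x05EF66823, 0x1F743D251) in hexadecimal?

0x1A9B5BA72

XOR each hex digit independently (no carries):
  0^1=1, 5^F=A, E^7=9, F^4=B, 6^3=5, 6^D=B, 8^2=A, 2^5=7, 3^1=2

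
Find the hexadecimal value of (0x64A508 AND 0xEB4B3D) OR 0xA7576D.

0x64A508 AND 0xEB4B3D = 0x600108.
Then OR with 0xA7576D.

0xE7576D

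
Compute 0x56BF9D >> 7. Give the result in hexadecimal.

0xAD7F

7 bits is not a whole number of base-16 digits; in binary: 10101101011111110011101 >> 7 = 1010110101111111.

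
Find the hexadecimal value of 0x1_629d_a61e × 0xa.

0xdda287d2c

Multiply each base-16 digit by 10, carrying:
  e×10 = 140 → write c carry 8
  1×10+8 = 18 → write 2 carry 1
  6×10+1 = 61 → write d carry 3
  a×10+3 = 103 → write 7 carry 6
  d×10+6 = 136 → write 8 carry 8
  9×10+8 = 98 → write 2 carry 6
  2×10+6 = 26 → write a carry 1
  6×10+1 = 61 → write d carry 3
  1×10+3 = 13 → write d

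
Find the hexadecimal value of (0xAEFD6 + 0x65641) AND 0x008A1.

0x1

Add column by column in base 16, right to left:
  6+1 = 7
  D+4 = 1 carry 1
  F+6+1 = 6 carry 1
  E+5+1 = 4 carry 1
  A+6+1 = 1 carry 1
  final carry 1
Sum = 0x114617; now AND with 0x008A1:
  1&0=0, 1&0=0, 4&0=0, 6&8=0, 1&A=0, 7&1=1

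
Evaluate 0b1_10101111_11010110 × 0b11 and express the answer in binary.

0b1010000111110000010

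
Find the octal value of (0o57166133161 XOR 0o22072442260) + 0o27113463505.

First 0o57166133161 XOR 0o22072442260 = 0o75114571301.
Add column by column in base 8, right to left:
  1+5 = 6
  0+0 = 0
  3+5 = 0 carry 1
  1+3+1 = 5
  7+6 = 5 carry 1
  5+4+1 = 2 carry 1
  4+3+1 = 0 carry 1
  1+1+1 = 3
  1+1 = 2
  5+7 = 4 carry 1
  7+2+1 = 2 carry 1
  final carry 1

0o124230255006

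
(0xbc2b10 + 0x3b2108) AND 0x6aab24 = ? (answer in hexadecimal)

0x620800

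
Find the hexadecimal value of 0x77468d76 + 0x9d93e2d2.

Add column by column in base 16, right to left:
  6+2 = 8
  7+d = 4 carry 1
  d+2+1 = 0 carry 1
  8+e+1 = 7 carry 1
  6+3+1 = a
  4+9 = d
  7+d = 4 carry 1
  7+9+1 = 1 carry 1
  final carry 1

0x114da7048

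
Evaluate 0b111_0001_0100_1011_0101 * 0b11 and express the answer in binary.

Multiply each base-2 digit by 3, carrying:
  1×3 = 3 → write 1 carry 1
  0×3+1 = 1 → write 1
  1×3 = 3 → write 1 carry 1
  0×3+1 = 1 → write 1
  1×3 = 3 → write 1 carry 1
  1×3+1 = 4 → write 0 carry 2
  0×3+2 = 2 → write 0 carry 1
  1×3+1 = 4 → write 0 carry 2
  0×3+2 = 2 → write 0 carry 1
  0×3+1 = 1 → write 1
  1×3 = 3 → write 1 carry 1
  0×3+1 = 1 → write 1
  1×3 = 3 → write 1 carry 1
  0×3+1 = 1 → write 1
  0×3 = 0 → write 0
  0×3 = 0 → write 0
  1×3 = 3 → write 1 carry 1
  1×3+1 = 4 → write 0 carry 2
  1×3+2 = 5 → write 1 carry 2
  remaining carry: 10

0b101010011111000011111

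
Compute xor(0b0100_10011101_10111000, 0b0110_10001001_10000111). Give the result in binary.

XOR bit by bit (1 where the bits differ):
  01001001110110111000
^ 01101000100110000111
= 00100001010000111111

0b00100001010000111111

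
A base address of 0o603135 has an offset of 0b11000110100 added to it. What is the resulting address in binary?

0b110000110010010001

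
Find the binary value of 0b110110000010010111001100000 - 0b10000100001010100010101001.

Subtract column by column in base 2:
  0-1 → 1 (borrow)
  0-0-1 → 1 (borrow)
  0-0-1 → 1 (borrow)
  0-1-1 → 0 (borrow)
  0-0-1 → 1 (borrow)
  1-1-1 → 1 (borrow)
  1-0-1 → 0
  0-1 → 1 (borrow)
  0-0-1 → 1 (borrow)
  1-0-1 → 0
  1-0 → 1
  1-1 → 0
  0-0 → 0
  1-1 → 0
  0-0 → 0
  0-1 → 1 (borrow)
  1-0-1 → 0
  0-0 → 0
  0-0 → 0
  0-0 → 0
  0-1 → 1 (borrow)
  0-0-1 → 1 (borrow)
  1-0-1 → 0
  1-0 → 1
  0-0 → 0
  1-1 → 0
  1-0 → 1

0b100101100001000010110110111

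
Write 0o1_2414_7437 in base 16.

Each octal digit is 3 bits: 1=001 2=010 4=100 1=001 4=100 7=111 4=100 3=011 7=111.
Group the bits into nibbles: 0001 0101 0000 1100 1111 0001 1111 → 150cf1f.

0x150cf1f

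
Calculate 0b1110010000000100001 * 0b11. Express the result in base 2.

Multiply each base-2 digit by 3, carrying:
  1×3 = 3 → write 1 carry 1
  0×3+1 = 1 → write 1
  0×3 = 0 → write 0
  0×3 = 0 → write 0
  0×3 = 0 → write 0
  1×3 = 3 → write 1 carry 1
  0×3+1 = 1 → write 1
  0×3 = 0 → write 0
  0×3 = 0 → write 0
  0×3 = 0 → write 0
  0×3 = 0 → write 0
  0×3 = 0 → write 0
  0×3 = 0 → write 0
  1×3 = 3 → write 1 carry 1
  0×3+1 = 1 → write 1
  0×3 = 0 → write 0
  1×3 = 3 → write 1 carry 1
  1×3+1 = 4 → write 0 carry 2
  1×3+2 = 5 → write 1 carry 2
  remaining carry: 10

0b101010110000001100011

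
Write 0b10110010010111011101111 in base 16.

0x592EEF

Group the bits into nibbles: 0101 1001 0010 1110 1110 1111 → 592EEF.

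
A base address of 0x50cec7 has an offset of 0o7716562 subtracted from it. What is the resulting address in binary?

0x50cec7 = 0b10100001100111011000111 in binary.
0o7716562 = 0b111111001110101110010 in binary.
Subtract column by column in base 2:
  1-0 → 1
  1-1 → 0
  1-0 → 1
  0-0 → 0
  0-1 → 1 (borrow)
  0-1-1 → 0 (borrow)
  1-1-1 → 1 (borrow)
  1-0-1 → 0
  0-1 → 1 (borrow)
  1-0-1 → 0
  1-1 → 0
  1-1 → 0
  0-1 → 1 (borrow)
  0-0-1 → 1 (borrow)
  1-0-1 → 0
  1-1 → 0
  0-1 → 1 (borrow)
  0-1-1 → 0 (borrow)
  0-1-1 → 0 (borrow)
  0-1-1 → 0 (borrow)
  1-1-1 → 1 (borrow)
  0-0-1 → 1 (borrow)
  1-0-1 → 0

0b1100010011000101010101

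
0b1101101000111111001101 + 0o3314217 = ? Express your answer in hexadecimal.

0x44285c

0b1101101000111111001101 = 0x368fcd in hexadecimal.
0o3314217 = 0xd988f in hexadecimal.
Add column by column in base 16, right to left:
  d+f = c carry 1
  c+8+1 = 5 carry 1
  f+8+1 = 8 carry 1
  8+9+1 = 2 carry 1
  6+d+1 = 4 carry 1
  3+0+1 = 4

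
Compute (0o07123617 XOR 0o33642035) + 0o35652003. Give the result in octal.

First 0o07123617 XOR 0o33642035 = 0o34761622.
Add column by column in base 8, right to left:
  2+3 = 5
  2+0 = 2
  6+0 = 6
  1+2 = 3
  6+5 = 3 carry 1
  7+6+1 = 6 carry 1
  4+5+1 = 2 carry 1
  3+3+1 = 7

0o72633625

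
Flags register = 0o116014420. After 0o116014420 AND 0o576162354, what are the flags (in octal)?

AND each oct digit independently (no carries):
  1&5=1, 1&7=1, 6&6=6, 0&1=0, 1&6=0, 4&2=0, 4&3=0, 2&5=0, 0&4=0

0o116000000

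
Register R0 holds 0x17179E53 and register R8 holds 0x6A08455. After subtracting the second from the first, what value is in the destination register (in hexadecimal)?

0x107719FE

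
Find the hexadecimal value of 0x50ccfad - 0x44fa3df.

Subtract column by column in base 16:
  d-f → e (borrow)
  a-d-1 → c (borrow)
  f-3-1 → b
  c-a → 2
  c-f → d (borrow)
  0-4-1 → b (borrow)
  5-4-1 → 0

0xbd2bce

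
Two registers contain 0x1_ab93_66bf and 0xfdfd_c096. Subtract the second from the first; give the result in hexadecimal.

0xad95a629

Subtract column by column in base 16:
  f-6 → 9
  b-9 → 2
  6-0 → 6
  6-c → a (borrow)
  3-d-1 → 5 (borrow)
  9-f-1 → 9 (borrow)
  b-d-1 → d (borrow)
  a-f-1 → a (borrow)
  1-0-1 → 0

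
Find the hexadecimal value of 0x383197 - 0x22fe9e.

0x1532f9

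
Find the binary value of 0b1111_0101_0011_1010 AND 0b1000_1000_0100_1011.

0b1000000000001010

AND bit by bit (1 only where both bits are 1):
  1111010100111010
& 1000100001001011
= 1000000000001010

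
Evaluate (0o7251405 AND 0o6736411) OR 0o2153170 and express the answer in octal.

0o7251405 AND 0o6736411 = 0o6210401.
Then OR with 0o2153170.

0o6353571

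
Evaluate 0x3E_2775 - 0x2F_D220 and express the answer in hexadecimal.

0xE5555

Subtract column by column in base 16:
  5-0 → 5
  7-2 → 5
  7-2 → 5
  2-D → 5 (borrow)
  E-F-1 → E (borrow)
  3-2-1 → 0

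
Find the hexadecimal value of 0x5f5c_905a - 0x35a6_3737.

0x29b65923

Subtract column by column in base 16:
  a-7 → 3
  5-3 → 2
  0-7 → 9 (borrow)
  9-3-1 → 5
  c-6 → 6
  5-a → b (borrow)
  f-5-1 → 9
  5-3 → 2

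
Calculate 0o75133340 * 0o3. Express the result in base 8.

0o267422240

Multiply each base-8 digit by 3, carrying:
  0×3 = 0 → write 0
  4×3 = 12 → write 4 carry 1
  3×3+1 = 10 → write 2 carry 1
  3×3+1 = 10 → write 2 carry 1
  3×3+1 = 10 → write 2 carry 1
  1×3+1 = 4 → write 4
  5×3 = 15 → write 7 carry 1
  7×3+1 = 22 → write 6 carry 2
  remaining carry: 2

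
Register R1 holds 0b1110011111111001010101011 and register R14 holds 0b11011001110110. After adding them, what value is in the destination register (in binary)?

0b1110100000010100100100001

Add column by column in base 2, right to left:
  1+0 = 1
  1+1 = 0 carry 1
  0+1+1 = 0 carry 1
  1+0+1 = 0 carry 1
  0+1+1 = 0 carry 1
  1+1+1 = 1 carry 1
  0+1+1 = 0 carry 1
  1+0+1 = 0 carry 1
  0+0+1 = 1
  1+1 = 0 carry 1
  0+1+1 = 0 carry 1
  0+0+1 = 1
  1+1 = 0 carry 1
  1+1+1 = 1 carry 1
  1+0+1 = 0 carry 1
  1+0+1 = 0 carry 1
  1+0+1 = 0 carry 1
  1+0+1 = 0 carry 1
  1+0+1 = 0 carry 1
  1+0+1 = 0 carry 1
  0+0+1 = 1
  0+0 = 0
  1+0 = 1
  1+0 = 1
  1+0 = 1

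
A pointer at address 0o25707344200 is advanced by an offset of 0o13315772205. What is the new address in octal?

0o41225336405

Add column by column in base 8, right to left:
  0+5 = 5
  0+0 = 0
  2+2 = 4
  4+2 = 6
  4+7 = 3 carry 1
  3+7+1 = 3 carry 1
  7+5+1 = 5 carry 1
  0+1+1 = 2
  7+3 = 2 carry 1
  5+3+1 = 1 carry 1
  2+1+1 = 4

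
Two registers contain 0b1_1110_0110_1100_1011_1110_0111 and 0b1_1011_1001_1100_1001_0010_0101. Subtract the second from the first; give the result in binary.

0b1011010000001011000010

Subtract column by column in base 2:
  1-1 → 0
  1-0 → 1
  1-1 → 0
  0-0 → 0
  0-0 → 0
  1-1 → 0
  1-0 → 1
  1-0 → 1
  1-1 → 0
  1-0 → 1
  0-0 → 0
  1-1 → 0
  0-0 → 0
  0-0 → 0
  1-1 → 0
  1-1 → 0
  0-1 → 1 (borrow)
  1-0-1 → 0
  1-0 → 1
  0-1 → 1 (borrow)
  0-1-1 → 0 (borrow)
  1-1-1 → 1 (borrow)
  1-0-1 → 0
  1-1 → 0
  1-1 → 0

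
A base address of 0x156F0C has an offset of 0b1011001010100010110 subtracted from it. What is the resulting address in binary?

0b11111101100111110110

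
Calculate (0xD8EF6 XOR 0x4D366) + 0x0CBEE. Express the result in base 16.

First 0xD8EF6 XOR 0x4D366 = 0x95D90.
Add column by column in base 16, right to left:
  0+E = E
  9+E = 7 carry 1
  D+B+1 = 9 carry 1
  5+C+1 = 2 carry 1
  9+0+1 = A

0xA297E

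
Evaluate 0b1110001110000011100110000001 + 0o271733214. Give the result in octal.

0o2107770015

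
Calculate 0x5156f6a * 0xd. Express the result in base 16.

0x4216a862

Multiply each base-16 digit by 13, carrying:
  a×13 = 130 → write 2 carry 8
  6×13+8 = 86 → write 6 carry 5
  f×13+5 = 200 → write 8 carry 12
  6×13+12 = 90 → write a carry 5
  5×13+5 = 70 → write 6 carry 4
  1×13+4 = 17 → write 1 carry 1
  5×13+1 = 66 → write 2 carry 4
  remaining carry: 4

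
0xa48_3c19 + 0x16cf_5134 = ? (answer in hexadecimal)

0x21178d4d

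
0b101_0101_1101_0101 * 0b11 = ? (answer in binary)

0b10000000101111111

Multiply each base-2 digit by 3, carrying:
  1×3 = 3 → write 1 carry 1
  0×3+1 = 1 → write 1
  1×3 = 3 → write 1 carry 1
  0×3+1 = 1 → write 1
  1×3 = 3 → write 1 carry 1
  0×3+1 = 1 → write 1
  1×3 = 3 → write 1 carry 1
  1×3+1 = 4 → write 0 carry 2
  1×3+2 = 5 → write 1 carry 2
  0×3+2 = 2 → write 0 carry 1
  1×3+1 = 4 → write 0 carry 2
  0×3+2 = 2 → write 0 carry 1
  1×3+1 = 4 → write 0 carry 2
  0×3+2 = 2 → write 0 carry 1
  1×3+1 = 4 → write 0 carry 2
  remaining carry: 10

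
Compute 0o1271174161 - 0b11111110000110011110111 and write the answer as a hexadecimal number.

0xA65EB7A

0o1271174161 = 0xAE4F871 in hexadecimal.
0b11111110000110011110111 = 0x7F0CF7 in hexadecimal.
Subtract column by column in base 16:
  1-7 → A (borrow)
  7-F-1 → 7 (borrow)
  8-C-1 → B (borrow)
  F-0-1 → E
  4-F → 5 (borrow)
  E-7-1 → 6
  A-0 → A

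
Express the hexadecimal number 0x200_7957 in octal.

0o200074527

Expand each hex digit to 4 bits: 2=0010 0=0000 0=0000 7=0111 9=1001 5=0101 7=0111.
Group the bits in threes: 010 000 000 000 111 100 101 010 111 → 200074527.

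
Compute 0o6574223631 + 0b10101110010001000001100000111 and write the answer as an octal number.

0b10101110010001000001100000111 = 0o2562101407 in octal.
Add column by column in base 8, right to left:
  1+7 = 0 carry 1
  3+0+1 = 4
  6+4 = 2 carry 1
  3+1+1 = 5
  2+0 = 2
  2+1 = 3
  4+2 = 6
  7+6 = 5 carry 1
  5+5+1 = 3 carry 1
  6+2+1 = 1 carry 1
  final carry 1

0o11356325240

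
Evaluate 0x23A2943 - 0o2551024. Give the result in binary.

0b10001011110101011100101111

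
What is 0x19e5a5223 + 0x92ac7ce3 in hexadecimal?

0x23106cf06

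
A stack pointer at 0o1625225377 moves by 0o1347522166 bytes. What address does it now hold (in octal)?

Add column by column in base 8, right to left:
  7+6 = 5 carry 1
  7+6+1 = 6 carry 1
  3+1+1 = 5
  5+2 = 7
  2+2 = 4
  2+5 = 7
  5+7 = 4 carry 1
  2+4+1 = 7
  6+3 = 1 carry 1
  1+1+1 = 3

0o3174747565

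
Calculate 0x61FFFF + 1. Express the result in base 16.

The trailing 4 digits are F (max in base 16), so adding 1 cascades: they roll to 0 and the next digit up increments.

0x620000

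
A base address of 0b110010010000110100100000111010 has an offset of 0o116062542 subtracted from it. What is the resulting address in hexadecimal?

0x310AE2D8

0b110010010000110100100000111010 = 0x3243483A in hexadecimal.
0o116062542 = 0x1386562 in hexadecimal.
Subtract column by column in base 16:
  A-2 → 8
  3-6 → D (borrow)
  8-5-1 → 2
  4-6 → E (borrow)
  3-8-1 → A (borrow)
  4-3-1 → 0
  2-1 → 1
  3-0 → 3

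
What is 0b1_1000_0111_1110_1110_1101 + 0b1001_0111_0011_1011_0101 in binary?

Add column by column in base 2, right to left:
  1+1 = 0 carry 1
  0+0+1 = 1
  1+1 = 0 carry 1
  1+0+1 = 0 carry 1
  0+1+1 = 0 carry 1
  1+1+1 = 1 carry 1
  1+0+1 = 0 carry 1
  1+1+1 = 1 carry 1
  0+1+1 = 0 carry 1
  1+1+1 = 1 carry 1
  1+0+1 = 0 carry 1
  1+0+1 = 0 carry 1
  1+1+1 = 1 carry 1
  1+1+1 = 1 carry 1
  1+1+1 = 1 carry 1
  0+0+1 = 1
  0+1 = 1
  0+0 = 0
  0+0 = 0
  1+1 = 0 carry 1
  1+0+1 = 0 carry 1
  final carry 1

0b1000011111001010100010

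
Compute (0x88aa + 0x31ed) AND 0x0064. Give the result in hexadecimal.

0x4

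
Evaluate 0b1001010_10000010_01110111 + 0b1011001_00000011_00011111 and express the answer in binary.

0b101000111000010110010110

Add column by column in base 2, right to left:
  1+1 = 0 carry 1
  1+1+1 = 1 carry 1
  1+1+1 = 1 carry 1
  0+1+1 = 0 carry 1
  1+1+1 = 1 carry 1
  1+0+1 = 0 carry 1
  1+0+1 = 0 carry 1
  0+0+1 = 1
  0+1 = 1
  1+1 = 0 carry 1
  0+0+1 = 1
  0+0 = 0
  0+0 = 0
  0+0 = 0
  0+0 = 0
  1+0 = 1
  0+1 = 1
  1+0 = 1
  0+0 = 0
  1+1 = 0 carry 1
  0+1+1 = 0 carry 1
  0+0+1 = 1
  1+1 = 0 carry 1
  final carry 1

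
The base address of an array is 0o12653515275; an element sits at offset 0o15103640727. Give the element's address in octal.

0o27757356224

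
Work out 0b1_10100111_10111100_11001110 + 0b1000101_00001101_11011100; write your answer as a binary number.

0b1111011001100101010101010

Add column by column in base 2, right to left:
  0+0 = 0
  1+0 = 1
  1+1 = 0 carry 1
  1+1+1 = 1 carry 1
  0+1+1 = 0 carry 1
  0+0+1 = 1
  1+1 = 0 carry 1
  1+1+1 = 1 carry 1
  0+1+1 = 0 carry 1
  0+0+1 = 1
  1+1 = 0 carry 1
  1+1+1 = 1 carry 1
  1+0+1 = 0 carry 1
  1+0+1 = 0 carry 1
  0+0+1 = 1
  1+0 = 1
  1+1 = 0 carry 1
  1+0+1 = 0 carry 1
  1+1+1 = 1 carry 1
  0+0+1 = 1
  0+0 = 0
  1+0 = 1
  0+1 = 1
  1+0 = 1
  1+0 = 1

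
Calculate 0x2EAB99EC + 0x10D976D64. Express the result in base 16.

Add column by column in base 16, right to left:
  C+4 = 0 carry 1
  E+6+1 = 5 carry 1
  9+D+1 = 7 carry 1
  9+6+1 = 0 carry 1
  B+7+1 = 3 carry 1
  A+9+1 = 4 carry 1
  E+D+1 = C carry 1
  2+0+1 = 3
  0+1 = 1

0x13C430750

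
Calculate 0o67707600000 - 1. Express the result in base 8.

The trailing 5 digits are 0, so subtracting 1 borrows through: they become 7 and the next digit up decrements.

0o67707577777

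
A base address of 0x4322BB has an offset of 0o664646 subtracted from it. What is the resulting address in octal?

0x4322BB = 0o20621273 in octal.
Subtract column by column in base 8:
  3-6 → 5 (borrow)
  7-4-1 → 2
  2-6 → 4 (borrow)
  1-4-1 → 4 (borrow)
  2-6-1 → 3 (borrow)
  6-6-1 → 7 (borrow)
  0-0-1 → 7 (borrow)
  2-0-1 → 1

0o17734425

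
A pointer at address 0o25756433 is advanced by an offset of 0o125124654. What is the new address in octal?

0o153103307

Add column by column in base 8, right to left:
  3+4 = 7
  3+5 = 0 carry 1
  4+6+1 = 3 carry 1
  6+4+1 = 3 carry 1
  5+2+1 = 0 carry 1
  7+1+1 = 1 carry 1
  5+5+1 = 3 carry 1
  2+2+1 = 5
  0+1 = 1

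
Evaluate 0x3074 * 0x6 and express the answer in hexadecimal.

0x122b8

Multiply each base-16 digit by 6, carrying:
  4×6 = 24 → write 8 carry 1
  7×6+1 = 43 → write b carry 2
  0×6+2 = 2 → write 2
  3×6 = 18 → write 2 carry 1
  remaining carry: 1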